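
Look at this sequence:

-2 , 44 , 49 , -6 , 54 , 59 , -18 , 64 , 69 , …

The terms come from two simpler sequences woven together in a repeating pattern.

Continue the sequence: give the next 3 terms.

Positions follow the repeating pattern ABB; grouping by letter gives 2 tracks.
Track A: -2, -6, -18 (geometric with ratio 3).
Track B: 44, 49, 54, 59, 64, 69 (adding 5 each time).
Term 10 comes from track A (its 4th entry): -54.
The 11th slot belongs to track B; its 7th term is 74.
The 12th slot belongs to track B; its 8th term is 79.

-54, 74, 79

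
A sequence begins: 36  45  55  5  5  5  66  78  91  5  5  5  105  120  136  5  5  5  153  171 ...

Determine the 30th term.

Positions follow the repeating pattern AAABBB; grouping by letter gives 2 tracks.
Subsequence A is 36, 45, 55, 66, 78, 91, 105, 120, 136, 153, 171, which is the triangular numbers T_8, T_9, ….
Subsequence B is 5, 5, 5, 5, 5, 5, 5, 5, 5, which is constant 5.
Term 30 comes from subsequence B (its 15th entry): 5.

5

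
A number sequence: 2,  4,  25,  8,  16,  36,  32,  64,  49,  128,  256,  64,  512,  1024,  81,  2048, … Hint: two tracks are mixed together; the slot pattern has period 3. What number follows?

4096

Reading positions in blocks of 3 reveals the pattern AAB — 2 tracks woven together.
Stream A: 2, 4, 8, 16, 32, 64, 128, 256, 512, 1024, 2048. Geometric, ×2 each step.
Stream B: 25, 36, 49, 64, 81. Perfect squares starting at 5².
Term 17 comes from stream A (its 12th entry): 4096.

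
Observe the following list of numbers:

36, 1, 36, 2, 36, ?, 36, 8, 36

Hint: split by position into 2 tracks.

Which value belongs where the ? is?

4

Taking every 2nd term gives 2 separate tracks.
Track A is 36, 36, 36, 36, 36, which is always 36.
Track B is 1, 2, ?, 8, which is powers of 2.
The gap is track B's term 3; the rule gives 4.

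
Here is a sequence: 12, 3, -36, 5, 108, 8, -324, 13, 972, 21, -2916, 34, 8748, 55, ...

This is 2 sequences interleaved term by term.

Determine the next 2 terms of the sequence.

Split by position mod 2 into 2 tracks.
Stream A: 12, -36, 108, -324, 972, -2916, 8748. A geometric progression (common ratio -3).
Stream B: 3, 5, 8, 13, 21, 34, 55. A Fibonacci-like recurrence a_n = a_{n-1} + a_{n-2}.
The 15th slot belongs to stream A; its 8th term is -26244.
Term 16 comes from stream B (its 8th entry): 89.

-26244, 89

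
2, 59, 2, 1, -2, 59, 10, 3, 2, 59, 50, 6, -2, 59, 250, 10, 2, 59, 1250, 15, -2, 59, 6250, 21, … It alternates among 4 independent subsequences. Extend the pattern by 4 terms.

Read the sequence 4 terms at a time; column i is its own pattern.
Stream A: 2, -2, 2, -2, 2, -2 — the oscillation 2·(−1)^(n+1).
Stream B: 59, 59, 59, 59, 59, 59 — always 59.
Stream C: 2, 10, 50, 250, 1250, 6250 — geometric, ×5 each step.
Stream D: 1, 3, 6, 10, 15, 21 — triangular numbers n(n+1)/2 for n = 1, 2, ….
Position 25 falls in stream A as its term 7, giving 2.
Position 26 → stream B, term 7 = 59.
Position 27 → stream C, term 7 = 31250.
The 28th slot belongs to stream D; its 7th term is 28.

2, 59, 31250, 28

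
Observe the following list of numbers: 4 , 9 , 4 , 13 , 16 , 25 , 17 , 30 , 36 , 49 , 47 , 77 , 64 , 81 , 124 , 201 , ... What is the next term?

The slot pattern repeats as AABB (period 4), so there are 2 interleaved tracks.
Track A = 4, 9, 16, 25, 36, 49, 64, 81: perfect squares starting at 2².
Track B = 4, 13, 17, 30, 47, 77, 124, 201: each term equals the sum of the previous two.
Position 17 → track A, term 9 = 100.

100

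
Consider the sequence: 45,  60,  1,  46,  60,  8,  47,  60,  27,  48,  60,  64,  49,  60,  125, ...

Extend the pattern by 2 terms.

The terms cycle through 3 interleaved subsequences.
Stream A = 45, 46, 47, 48, 49: adding 1 each time.
Stream B = 60, 60, 60, 60, 60: the constant sequence 60.
Stream C = 1, 8, 27, 64, 125: consecutive cubes n³ from n = 1.
The 16th slot belongs to stream A; its 6th term is 50.
Position 17 falls in stream B as its term 6, giving 60.

50, 60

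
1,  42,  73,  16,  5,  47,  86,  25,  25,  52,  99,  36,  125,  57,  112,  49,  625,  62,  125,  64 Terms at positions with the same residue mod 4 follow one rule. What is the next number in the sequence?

3125

Read the sequence 4 terms at a time; column i is its own pattern.
Subsequence A: 1, 5, 25, 125, 625. Powers of 5.
Subsequence B: 42, 47, 52, 57, 62. Arithmetic, step +5.
Subsequence C: 73, 86, 99, 112, 125. Arithmetic with common difference +13.
Subsequence D: 16, 25, 36, 49, 64. Perfect squares starting at 4².
The 21st slot belongs to subsequence A; its 6th term is 3125.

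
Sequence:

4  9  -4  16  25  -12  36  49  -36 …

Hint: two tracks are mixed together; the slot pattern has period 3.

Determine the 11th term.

Positions follow the repeating pattern AAB; grouping by letter gives 2 tracks.
Stream A = 4, 9, 16, 25, 36, 49: perfect squares starting at 2².
Stream B = -4, -12, -36: geometric, ×3 each step.
Position 11 → stream A, term 8 = 81.

81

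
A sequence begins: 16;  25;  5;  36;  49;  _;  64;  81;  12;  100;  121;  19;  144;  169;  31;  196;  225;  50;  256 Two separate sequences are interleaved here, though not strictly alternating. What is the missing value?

7

The slot pattern repeats as AAB (period 3), so there are 2 interleaved tracks.
Subsequence A: 16, 25, 36, 49, 64, 81, 100, 121, 144, 169, 196, 225, 256 (the squares 4², 5², 6², …).
Subsequence B: 5, ?, 12, 19, 31, 50 (Fibonacci-style (each term is the sum of the two before it)).
The gap is subsequence B's term 2; the rule gives 7.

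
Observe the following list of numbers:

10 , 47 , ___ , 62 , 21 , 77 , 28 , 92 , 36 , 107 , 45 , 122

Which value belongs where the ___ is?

The terms cycle through 2 interleaved subsequences.
Stream A: 10, ?, 21, 28, 36, 45. The triangular numbers T_4, T_5, ….
Stream B: 47, 62, 77, 92, 107, 122. Arithmetic with common difference +15.
Stream A's pattern makes the blank 15.

15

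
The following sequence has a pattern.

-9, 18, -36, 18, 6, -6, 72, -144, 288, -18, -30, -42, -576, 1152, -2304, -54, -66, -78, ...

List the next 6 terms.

The slot pattern repeats as AAABBB (period 6), so there are 2 interleaved tracks.
Stream A: -9, 18, -36, 72, -144, 288, -576, 1152, -2304 (multiplying by -2 each time).
Stream B: 18, 6, -6, -18, -30, -42, -54, -66, -78 (arithmetic, step −12).
Position 19 falls in stream A as its term 10, giving 4608.
Term 20 comes from stream A (its 11th entry): -9216.
Position 21 falls in stream A as its term 12, giving 18432.
The 22nd slot belongs to stream B; its 10th term is -90.
Position 23 falls in stream B as its term 11, giving -102.
Position 24 → stream B, term 12 = -114.

4608, -9216, 18432, -90, -102, -114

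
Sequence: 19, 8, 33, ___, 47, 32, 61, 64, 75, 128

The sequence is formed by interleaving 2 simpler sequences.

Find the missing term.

16

Positions 1, 3, 5, … form one subsequence and positions 2, 4, 6, … form another.
Stream A: 19, 33, 47, 61, 75 — arithmetic, step +14.
Stream B: 8, ?, 32, 64, 128 — successive powers of 2.
So the missing entry in stream B is 16.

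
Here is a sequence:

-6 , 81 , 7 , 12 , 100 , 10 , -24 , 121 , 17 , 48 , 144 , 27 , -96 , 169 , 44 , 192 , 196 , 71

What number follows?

-384

Read the sequence 3 terms at a time; column i is its own pattern.
Stream A: -6, 12, -24, 48, -96, 192 — multiplying by -2 each time.
Stream B: 81, 100, 121, 144, 169, 196 — consecutive squares n² from n = 9.
Stream C: 7, 10, 17, 27, 44, 71 — each term equals the sum of the previous two.
Position 19 → stream A, term 7 = -384.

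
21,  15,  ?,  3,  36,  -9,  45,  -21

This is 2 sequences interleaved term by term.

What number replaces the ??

28

The terms cycle through 2 interleaved subsequences.
Track A: 21, ?, 36, 45 (triangular numbers starting at T_6).
Track B: 15, 3, -9, -21 (arithmetic with common difference −12).
The gap is track A's term 2; the rule gives 28.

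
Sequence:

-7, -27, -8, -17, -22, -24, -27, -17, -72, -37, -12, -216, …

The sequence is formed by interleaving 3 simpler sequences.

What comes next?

Split by position mod 3 into 3 tracks.
Track A is -7, -17, -27, -37, which is arithmetic with common difference −10.
Track B is -27, -22, -17, -12, which is arithmetic, step +5.
Track C is -8, -24, -72, -216, which is geometric with ratio 3.
The 13th slot belongs to track A; its 5th term is -47.

-47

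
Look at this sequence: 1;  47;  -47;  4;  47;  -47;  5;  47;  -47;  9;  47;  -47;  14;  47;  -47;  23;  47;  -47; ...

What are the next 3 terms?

37, 47, -47

Positions follow the repeating pattern ABB; grouping by letter gives 2 tracks.
Stream A: 1, 4, 5, 9, 14, 23 — Fibonacci-style (each term is the sum of the two before it).
Stream B: 47, -47, 47, -47, 47, -47, 47, -47, 47, -47, 47, -47 — the oscillation 47·(−1)^(n+1).
The 19th slot belongs to stream A; its 7th term is 37.
Term 20 comes from stream B (its 13th entry): 47.
Position 21 → stream B, term 14 = -47.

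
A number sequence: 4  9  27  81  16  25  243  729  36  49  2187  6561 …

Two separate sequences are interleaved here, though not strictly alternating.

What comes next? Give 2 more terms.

The slot pattern repeats as AABB (period 4), so there are 2 interleaved tracks.
Track A is 4, 9, 16, 25, 36, 49, which is the squares 2², 3², 4², ….
Track B is 27, 81, 243, 729, 2187, 6561, which is powers of 3.
Position 13 → track A, term 7 = 64.
Position 14 → track A, term 8 = 81.

64, 81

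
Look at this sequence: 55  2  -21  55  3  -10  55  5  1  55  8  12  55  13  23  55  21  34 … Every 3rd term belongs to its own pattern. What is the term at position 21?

45

Split by position mod 3: positions 1, 4, 7, … form one track, and each other residue class forms its own.
Subsequence A is 55, 55, 55, 55, 55, 55, which is the constant sequence 55.
Subsequence B is 2, 3, 5, 8, 13, 21, which is Fibonacci-style (each term is the sum of the two before it).
Subsequence C is -21, -10, 1, 12, 23, 34, which is linear: a_n = -32 + 11·n.
Position 21 falls in subsequence C as its term 7, giving 45.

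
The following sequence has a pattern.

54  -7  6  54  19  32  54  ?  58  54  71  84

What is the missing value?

45

Positions follow the repeating pattern ABB; grouping by letter gives 2 tracks.
Subsequence A: 54, 54, 54, 54. Always 54.
Subsequence B: -7, 6, 19, 32, ?, 58, 71, 84. Arithmetic, step +13.
Filling subsequence B at index 5 by its rule yields 45.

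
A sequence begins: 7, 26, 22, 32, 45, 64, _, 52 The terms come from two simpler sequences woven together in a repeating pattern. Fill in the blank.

Reading positions in blocks of 4 reveals the pattern AABB — 2 tracks woven together.
Track A: 7, 26, 45, 64. Arithmetic, step +19.
Track B: 22, 32, ?, 52. Arithmetic, step +10.
Track B's pattern makes the blank 42.

42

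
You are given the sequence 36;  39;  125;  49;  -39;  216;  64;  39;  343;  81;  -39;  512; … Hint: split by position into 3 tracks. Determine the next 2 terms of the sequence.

The terms cycle through 3 interleaved subsequences.
Track A: 36, 49, 64, 81. The squares 6², 7², 8², ….
Track B: 39, -39, 39, -39. Alternating ±39.
Track C: 125, 216, 343, 512. Perfect cubes starting at 5³.
Position 13 → track A, term 5 = 100.
Position 14 → track B, term 5 = 39.

100, 39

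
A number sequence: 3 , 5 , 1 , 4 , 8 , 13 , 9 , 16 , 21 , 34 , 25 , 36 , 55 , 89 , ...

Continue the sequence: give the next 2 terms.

Reading positions in blocks of 4 reveals the pattern AABB — 2 tracks woven together.
Track A = 3, 5, 8, 13, 21, 34, 55, 89: Fibonacci-style (each term is the sum of the two before it).
Track B = 1, 4, 9, 16, 25, 36: consecutive squares n² from n = 1.
Term 15 comes from track B (its 7th entry): 49.
The 16th slot belongs to track B; its 8th term is 64.

49, 64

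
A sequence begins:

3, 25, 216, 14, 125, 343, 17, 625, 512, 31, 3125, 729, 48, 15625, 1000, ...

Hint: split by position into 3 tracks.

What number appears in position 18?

1331

The terms cycle through 3 interleaved subsequences.
Track A: 3, 14, 17, 31, 48. Fibonacci-style (each term is the sum of the two before it).
Track B: 25, 125, 625, 3125, 15625. Powers of 5.
Track C: 216, 343, 512, 729, 1000. Consecutive cubes n³ from n = 6.
The 18th slot belongs to track C; its 6th term is 1331.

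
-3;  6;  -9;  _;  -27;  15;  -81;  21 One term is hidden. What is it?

The terms cycle through 2 interleaved subsequences.
Subsequence A: -3, -9, -27, -81 — multiplying by 3 each time.
Subsequence B: 6, ?, 15, 21 — triangular numbers starting at T_3.
Subsequence B's pattern makes the blank 10.

10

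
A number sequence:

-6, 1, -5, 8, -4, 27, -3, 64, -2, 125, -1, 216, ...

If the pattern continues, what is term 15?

1

Positions 1, 3, 5, … form one subsequence and positions 2, 4, 6, … form another.
Stream A: -6, -5, -4, -3, -2, -1 (arithmetic, step +1).
Stream B: 1, 8, 27, 64, 125, 216 (the cubes 1³, 2³, 3³, …).
Position 15 → stream A, term 8 = 1.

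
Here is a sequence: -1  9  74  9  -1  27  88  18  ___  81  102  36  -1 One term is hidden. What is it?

-1

Read the sequence 4 terms at a time; column i is its own pattern.
Subsequence A is -1, -1, ?, -1, which is the constant sequence -1.
Subsequence B is 9, 27, 81, which is successive powers of 3.
Subsequence C is 74, 88, 102, which is adding 14 each time.
Subsequence D is 9, 18, 36, which is a geometric progression (common ratio 2).
So the missing entry in subsequence A is -1.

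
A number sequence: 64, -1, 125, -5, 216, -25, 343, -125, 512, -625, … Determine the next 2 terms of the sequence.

Positions 1, 3, 5, … form one subsequence and positions 2, 4, 6, … form another.
Track A is 64, 125, 216, 343, 512, which is perfect cubes starting at 4³.
Track B is -1, -5, -25, -125, -625, which is geometric, ×5 each step.
Position 11 → track A, term 6 = 729.
Position 12 → track B, term 6 = -3125.

729, -3125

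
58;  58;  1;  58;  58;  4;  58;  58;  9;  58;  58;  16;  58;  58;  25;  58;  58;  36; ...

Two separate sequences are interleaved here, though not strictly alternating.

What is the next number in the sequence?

58

Positions follow the repeating pattern AAB; grouping by letter gives 2 tracks.
Track A: 58, 58, 58, 58, 58, 58, 58, 58, 58, 58, 58, 58 — the constant sequence 58.
Track B: 1, 4, 9, 16, 25, 36 — the squares 1², 2², 3², ….
The 19th slot belongs to track A; its 13th term is 58.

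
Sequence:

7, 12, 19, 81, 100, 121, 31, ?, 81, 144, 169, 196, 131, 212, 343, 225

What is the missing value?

50

Positions follow the repeating pattern AAABBB; grouping by letter gives 2 tracks.
Track A is 7, 12, 19, 31, ?, 81, 131, 212, 343, which is Fibonacci-style (each term is the sum of the two before it).
Track B is 81, 100, 121, 144, 169, 196, 225, which is perfect squares starting at 9².
So the missing entry in track A is 50.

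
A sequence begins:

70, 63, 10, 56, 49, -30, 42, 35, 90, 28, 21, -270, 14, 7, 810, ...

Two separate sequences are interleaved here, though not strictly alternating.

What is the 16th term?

0

Reading positions in blocks of 3 reveals the pattern AAB — 2 tracks woven together.
Track A is 70, 63, 56, 49, 42, 35, 28, 21, 14, 7, which is arithmetic with common difference −7.
Track B is 10, -30, 90, -270, 810, which is geometric with ratio -3.
Term 16 comes from track A (its 11th entry): 0.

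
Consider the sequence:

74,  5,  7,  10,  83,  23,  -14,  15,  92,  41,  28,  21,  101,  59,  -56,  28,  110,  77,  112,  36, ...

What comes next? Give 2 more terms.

Taking every 4th term gives 4 separate tracks.
Stream A is 74, 83, 92, 101, 110, which is adding 9 each time.
Stream B is 5, 23, 41, 59, 77, which is arithmetic, step +18.
Stream C is 7, -14, 28, -56, 112, which is a geometric progression (common ratio -2).
Stream D is 10, 15, 21, 28, 36, which is triangular numbers starting at T_4.
The 21st slot belongs to stream A; its 6th term is 119.
Position 22 → stream B, term 6 = 95.

119, 95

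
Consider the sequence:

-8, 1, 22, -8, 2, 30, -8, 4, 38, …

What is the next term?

The terms cycle through 3 interleaved subsequences.
Stream A is -8, -8, -8, which is always -8.
Stream B is 1, 2, 4, which is geometric with ratio 2.
Stream C is 22, 30, 38, which is linear: a_n = 14 + 8·n.
Position 10 → stream A, term 4 = -8.

-8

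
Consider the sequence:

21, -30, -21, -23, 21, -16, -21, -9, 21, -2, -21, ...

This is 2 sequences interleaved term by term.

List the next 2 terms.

Positions 1, 3, 5, … form one subsequence and positions 2, 4, 6, … form another.
Track A = 21, -21, 21, -21, 21, -21: oscillating between 21 and -21.
Track B = -30, -23, -16, -9, -2: arithmetic, step +7.
Position 12 falls in track B as its term 6, giving 5.
Position 13 → track A, term 7 = 21.

5, 21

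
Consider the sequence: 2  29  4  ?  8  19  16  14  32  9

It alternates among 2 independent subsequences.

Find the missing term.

Odd-indexed and even-indexed terms follow separate rules.
Track A: 2, 4, 8, 16, 32 (powers 2^1, 2^2, 2^3, …).
Track B: 29, ?, 19, 14, 9 (arithmetic with common difference −5).
The gap is track B's term 2; the rule gives 24.

24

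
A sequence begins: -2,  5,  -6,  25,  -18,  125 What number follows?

Split by position mod 2 into 2 tracks.
Track A: -2, -6, -18 (multiplying by 3 each time).
Track B: 5, 25, 125 (powers of 5).
Term 7 comes from track A (its 4th entry): -54.

-54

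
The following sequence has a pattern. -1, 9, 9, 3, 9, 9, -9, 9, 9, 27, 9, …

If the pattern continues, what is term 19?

-729

The slot pattern repeats as ABB (period 3), so there are 2 interleaved tracks.
Track A = -1, 3, -9, 27: geometric with ratio -3.
Track B = 9, 9, 9, 9, 9, 9, 9: always 9.
Position 19 falls in track A as its term 7, giving -729.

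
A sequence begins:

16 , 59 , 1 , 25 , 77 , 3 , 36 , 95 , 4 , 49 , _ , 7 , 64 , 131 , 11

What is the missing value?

113

The terms cycle through 3 interleaved subsequences.
Track A = 16, 25, 36, 49, 64: consecutive squares n² from n = 4.
Track B = 59, 77, 95, ?, 131: arithmetic, step +18.
Track C = 1, 3, 4, 7, 11: each term equals the sum of the previous two.
Filling track B at index 4 by its rule yields 113.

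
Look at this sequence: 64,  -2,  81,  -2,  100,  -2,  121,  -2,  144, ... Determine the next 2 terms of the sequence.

-2, 169

Split by position mod 2 into 2 tracks.
Track A: 64, 81, 100, 121, 144. Consecutive squares n² from n = 8.
Track B: -2, -2, -2, -2. The constant sequence -2.
Position 10 → track B, term 5 = -2.
Position 11 falls in track A as its term 6, giving 169.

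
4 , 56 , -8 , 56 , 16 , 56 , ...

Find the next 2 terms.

-32, 56

Taking every 2nd term gives 2 separate tracks.
Track A: 4, -8, 16 — geometric with ratio -2.
Track B: 56, 56, 56 — always 56.
The 7th slot belongs to track A; its 4th term is -32.
Position 8 falls in track B as its term 4, giving 56.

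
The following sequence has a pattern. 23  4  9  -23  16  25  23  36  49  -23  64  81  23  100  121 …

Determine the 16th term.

Reading positions in blocks of 3 reveals the pattern ABB — 2 tracks woven together.
Track A: 23, -23, 23, -23, 23. Oscillating between 23 and -23.
Track B: 4, 9, 16, 25, 36, 49, 64, 81, 100, 121. The squares 2², 3², 4², ….
Term 16 comes from track A (its 6th entry): -23.

-23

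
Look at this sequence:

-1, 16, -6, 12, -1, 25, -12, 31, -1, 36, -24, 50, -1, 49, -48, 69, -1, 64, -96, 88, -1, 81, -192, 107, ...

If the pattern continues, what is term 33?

-1

Split by position mod 4: positions 1, 5, 9, … form one track, and each other residue class forms its own.
Track A: -1, -1, -1, -1, -1, -1 (constant -1).
Track B: 16, 25, 36, 49, 64, 81 (the squares 4², 5², 6², …).
Track C: -6, -12, -24, -48, -96, -192 (multiplying by 2 each time).
Track D: 12, 31, 50, 69, 88, 107 (adding 19 each time).
Position 33 → track A, term 9 = -1.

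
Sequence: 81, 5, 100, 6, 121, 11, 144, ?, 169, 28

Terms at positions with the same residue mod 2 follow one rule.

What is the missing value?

17

Taking every 2nd term gives 2 separate tracks.
Subsequence A: 81, 100, 121, 144, 169. The squares 9², 10², 11², ….
Subsequence B: 5, 6, 11, ?, 28. A Fibonacci-like recurrence a_n = a_{n-1} + a_{n-2}.
Filling subsequence B at index 4 by its rule yields 17.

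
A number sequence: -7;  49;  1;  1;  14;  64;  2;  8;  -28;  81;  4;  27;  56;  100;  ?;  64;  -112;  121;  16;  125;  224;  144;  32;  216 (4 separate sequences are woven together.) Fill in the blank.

8

Read the sequence 4 terms at a time; column i is its own pattern.
Stream A: -7, 14, -28, 56, -112, 224 (geometric with ratio -2).
Stream B: 49, 64, 81, 100, 121, 144 (perfect squares starting at 7²).
Stream C: 1, 2, 4, ?, 16, 32 (successive powers of 2).
Stream D: 1, 8, 27, 64, 125, 216 (the cubes 1³, 2³, 3³, …).
So the missing entry in stream C is 8.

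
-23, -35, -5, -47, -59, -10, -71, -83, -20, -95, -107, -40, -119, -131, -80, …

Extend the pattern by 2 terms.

The slot pattern repeats as AAB (period 3), so there are 2 interleaved tracks.
Subsequence A = -23, -35, -47, -59, -71, -83, -95, -107, -119, -131: arithmetic, step −12.
Subsequence B = -5, -10, -20, -40, -80: geometric with ratio 2.
The 16th slot belongs to subsequence A; its 11th term is -143.
The 17th slot belongs to subsequence A; its 12th term is -155.

-143, -155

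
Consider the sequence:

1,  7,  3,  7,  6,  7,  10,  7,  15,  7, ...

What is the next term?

Positions 1, 3, 5, … form one subsequence and positions 2, 4, 6, … form another.
Stream A is 1, 3, 6, 10, 15, which is triangular numbers starting at T_1.
Stream B is 7, 7, 7, 7, 7, which is constant 7.
Term 11 comes from stream A (its 6th entry): 21.

21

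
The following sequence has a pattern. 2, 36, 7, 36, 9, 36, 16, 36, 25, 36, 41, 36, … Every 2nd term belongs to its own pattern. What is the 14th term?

36

The terms cycle through 2 interleaved subsequences.
Stream A = 2, 7, 9, 16, 25, 41: Fibonacci-style (each term is the sum of the two before it).
Stream B = 36, 36, 36, 36, 36, 36: the constant sequence 36.
Position 14 falls in stream B as its term 7, giving 36.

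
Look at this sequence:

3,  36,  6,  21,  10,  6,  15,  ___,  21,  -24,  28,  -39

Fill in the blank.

-9

The terms cycle through 2 interleaved subsequences.
Stream A: 3, 6, 10, 15, 21, 28 (triangular numbers starting at T_2).
Stream B: 36, 21, 6, ?, -24, -39 (arithmetic with common difference −15).
Stream B's pattern makes the blank -9.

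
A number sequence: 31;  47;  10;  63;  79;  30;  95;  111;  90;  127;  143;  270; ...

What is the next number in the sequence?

159

Positions follow the repeating pattern AAB; grouping by letter gives 2 tracks.
Subsequence A = 31, 47, 63, 79, 95, 111, 127, 143: arithmetic with common difference +16.
Subsequence B = 10, 30, 90, 270: geometric, ×3 each step.
Position 13 falls in subsequence A as its term 9, giving 159.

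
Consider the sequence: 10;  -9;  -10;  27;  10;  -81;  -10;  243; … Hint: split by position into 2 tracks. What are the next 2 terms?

Split by position mod 2 into 2 tracks.
Subsequence A: 10, -10, 10, -10 (alternating ±10).
Subsequence B: -9, 27, -81, 243 (geometric with ratio -3).
Position 9 → subsequence A, term 5 = 10.
The 10th slot belongs to subsequence B; its 5th term is -729.

10, -729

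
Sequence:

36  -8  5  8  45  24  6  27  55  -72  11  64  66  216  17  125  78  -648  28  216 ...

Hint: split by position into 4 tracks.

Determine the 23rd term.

Read the sequence 4 terms at a time; column i is its own pattern.
Track A: 36, 45, 55, 66, 78. Triangular numbers starting at T_8.
Track B: -8, 24, -72, 216, -648. A geometric progression (common ratio -3).
Track C: 5, 6, 11, 17, 28. A Fibonacci-like recurrence a_n = a_{n-1} + a_{n-2}.
Track D: 8, 27, 64, 125, 216. Consecutive cubes n³ from n = 2.
The 23rd slot belongs to track C; its 6th term is 45.

45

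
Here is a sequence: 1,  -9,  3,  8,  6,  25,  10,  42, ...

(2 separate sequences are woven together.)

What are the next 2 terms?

15, 59

Odd-indexed and even-indexed terms follow separate rules.
Subsequence A: 1, 3, 6, 10. Triangular numbers n(n+1)/2 for n = 1, 2, ….
Subsequence B: -9, 8, 25, 42. Adding 17 each time.
Term 9 comes from subsequence A (its 5th entry): 15.
Position 10 → subsequence B, term 5 = 59.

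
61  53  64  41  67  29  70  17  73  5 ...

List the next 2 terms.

76, -7

Odd-indexed and even-indexed terms follow separate rules.
Track A: 61, 64, 67, 70, 73 — arithmetic with common difference +3.
Track B: 53, 41, 29, 17, 5 — subtracting 12 each time.
Term 11 comes from track A (its 6th entry): 76.
The 12th slot belongs to track B; its 6th term is -7.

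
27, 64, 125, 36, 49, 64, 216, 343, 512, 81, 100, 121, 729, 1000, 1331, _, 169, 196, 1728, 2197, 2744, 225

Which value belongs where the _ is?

Reading positions in blocks of 6 reveals the pattern AAABBB — 2 tracks woven together.
Stream A: 27, 64, 125, 216, 343, 512, 729, 1000, 1331, 1728, 2197, 2744 — perfect cubes starting at 3³.
Stream B: 36, 49, 64, 81, 100, 121, ?, 169, 196, 225 — perfect squares starting at 6².
Filling stream B at index 7 by its rule yields 144.

144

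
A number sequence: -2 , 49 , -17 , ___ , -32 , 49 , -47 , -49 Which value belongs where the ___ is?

-49

Taking every 2nd term gives 2 separate tracks.
Track A: -2, -17, -32, -47 — arithmetic with common difference −15.
Track B: 49, ?, 49, -49 — oscillating between 49 and -49.
The gap is track B's term 2; the rule gives -49.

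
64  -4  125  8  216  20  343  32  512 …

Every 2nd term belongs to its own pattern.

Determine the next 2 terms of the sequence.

44, 729

Split by position mod 2 into 2 tracks.
Stream A = 64, 125, 216, 343, 512: consecutive cubes n³ from n = 4.
Stream B = -4, 8, 20, 32: arithmetic with common difference +12.
The 10th slot belongs to stream B; its 5th term is 44.
The 11th slot belongs to stream A; its 6th term is 729.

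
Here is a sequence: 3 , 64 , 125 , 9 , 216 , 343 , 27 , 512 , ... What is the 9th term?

Positions follow the repeating pattern ABB; grouping by letter gives 2 tracks.
Track A is 3, 9, 27, which is powers of 3.
Track B is 64, 125, 216, 343, 512, which is consecutive cubes n³ from n = 4.
Position 9 falls in track B as its term 6, giving 729.

729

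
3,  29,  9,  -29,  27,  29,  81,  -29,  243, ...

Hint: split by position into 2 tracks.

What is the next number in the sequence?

29

Odd-indexed and even-indexed terms follow separate rules.
Stream A: 3, 9, 27, 81, 243 (multiplying by 3 each time).
Stream B: 29, -29, 29, -29 (the oscillation 29·(−1)^(n+1)).
Position 10 falls in stream B as its term 5, giving 29.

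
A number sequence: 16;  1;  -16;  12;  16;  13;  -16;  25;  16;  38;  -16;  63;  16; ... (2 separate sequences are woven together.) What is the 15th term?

Odd-indexed and even-indexed terms follow separate rules.
Subsequence A: 16, -16, 16, -16, 16, -16, 16 (oscillating between 16 and -16).
Subsequence B: 1, 12, 13, 25, 38, 63 (Fibonacci-style (each term is the sum of the two before it)).
Position 15 falls in subsequence A as its term 8, giving -16.

-16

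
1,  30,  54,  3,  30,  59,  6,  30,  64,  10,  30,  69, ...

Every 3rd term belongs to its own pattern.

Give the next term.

Taking every 3rd term gives 3 separate tracks.
Track A is 1, 3, 6, 10, which is triangular numbers n(n+1)/2 for n = 1, 2, ….
Track B is 30, 30, 30, 30, which is always 30.
Track C is 54, 59, 64, 69, which is arithmetic, step +5.
The 13th slot belongs to track A; its 5th term is 15.

15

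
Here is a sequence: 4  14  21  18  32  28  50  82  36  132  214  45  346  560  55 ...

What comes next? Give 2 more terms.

906, 1466

Positions follow the repeating pattern AAB; grouping by letter gives 2 tracks.
Track A = 4, 14, 18, 32, 50, 82, 132, 214, 346, 560: each term equals the sum of the previous two.
Track B = 21, 28, 36, 45, 55: triangular numbers n(n+1)/2 for n = 6, 7, ….
Position 16 → track A, term 11 = 906.
The 17th slot belongs to track A; its 12th term is 1466.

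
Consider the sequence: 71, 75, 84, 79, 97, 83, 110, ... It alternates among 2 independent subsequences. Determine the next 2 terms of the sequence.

87, 123

Odd-indexed and even-indexed terms follow separate rules.
Track A: 71, 84, 97, 110. Adding 13 each time.
Track B: 75, 79, 83. Arithmetic with common difference +4.
Term 8 comes from track B (its 4th entry): 87.
Position 9 → track A, term 5 = 123.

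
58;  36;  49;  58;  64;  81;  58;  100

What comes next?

The slot pattern repeats as ABB (period 3), so there are 2 interleaved tracks.
Track A: 58, 58, 58 — the constant sequence 58.
Track B: 36, 49, 64, 81, 100 — the squares 6², 7², 8², ….
Term 9 comes from track B (its 6th entry): 121.

121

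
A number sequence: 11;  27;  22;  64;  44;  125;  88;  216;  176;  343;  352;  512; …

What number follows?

Positions 1, 3, 5, … form one subsequence and positions 2, 4, 6, … form another.
Stream A: 11, 22, 44, 88, 176, 352. Multiplying by 2 each time.
Stream B: 27, 64, 125, 216, 343, 512. Consecutive cubes n³ from n = 3.
Position 13 → stream A, term 7 = 704.

704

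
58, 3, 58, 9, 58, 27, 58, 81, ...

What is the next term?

Split by position mod 2 into 2 tracks.
Subsequence A: 58, 58, 58, 58. The constant sequence 58.
Subsequence B: 3, 9, 27, 81. Powers of 3.
Term 9 comes from subsequence A (its 5th entry): 58.

58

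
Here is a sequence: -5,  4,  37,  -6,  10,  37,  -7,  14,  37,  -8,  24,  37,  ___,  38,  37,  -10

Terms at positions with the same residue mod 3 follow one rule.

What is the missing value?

The terms cycle through 3 interleaved subsequences.
Track A = -5, -6, -7, -8, ?, -10: linear: a_n = -4 − n.
Track B = 4, 10, 14, 24, 38: Fibonacci-style (each term is the sum of the two before it).
Track C = 37, 37, 37, 37, 37: constant 37.
Track A's pattern makes the blank -9.

-9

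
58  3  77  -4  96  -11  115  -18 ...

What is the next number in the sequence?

134

Positions 1, 3, 5, … form one subsequence and positions 2, 4, 6, … form another.
Track A = 58, 77, 96, 115: arithmetic, step +19.
Track B = 3, -4, -11, -18: arithmetic, step −7.
The 9th slot belongs to track A; its 5th term is 134.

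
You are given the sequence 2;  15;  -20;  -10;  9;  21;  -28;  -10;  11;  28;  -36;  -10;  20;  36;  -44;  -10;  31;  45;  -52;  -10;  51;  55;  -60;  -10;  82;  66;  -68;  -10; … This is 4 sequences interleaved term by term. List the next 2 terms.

Split by position mod 4 into 4 tracks.
Track A: 2, 9, 11, 20, 31, 51, 82. Each term equals the sum of the previous two.
Track B: 15, 21, 28, 36, 45, 55, 66. Triangular numbers n(n+1)/2 for n = 5, 6, ….
Track C: -20, -28, -36, -44, -52, -60, -68. Subtracting 8 each time.
Track D: -10, -10, -10, -10, -10, -10, -10. Always -10.
Position 29 → track A, term 8 = 133.
Position 30 → track B, term 8 = 78.

133, 78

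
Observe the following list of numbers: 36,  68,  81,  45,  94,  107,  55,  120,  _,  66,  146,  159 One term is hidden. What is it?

Positions follow the repeating pattern ABB; grouping by letter gives 2 tracks.
Subsequence A: 36, 45, 55, 66 — triangular numbers n(n+1)/2 for n = 8, 9, ….
Subsequence B: 68, 81, 94, 107, 120, ?, 146, 159 — arithmetic with common difference +13.
The gap is subsequence B's term 6; the rule gives 133.

133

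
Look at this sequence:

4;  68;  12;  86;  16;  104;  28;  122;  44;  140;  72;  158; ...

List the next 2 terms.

116, 176

Split by position mod 2 into 2 tracks.
Track A: 4, 12, 16, 28, 44, 72 (Fibonacci-style (each term is the sum of the two before it)).
Track B: 68, 86, 104, 122, 140, 158 (adding 18 each time).
The 13th slot belongs to track A; its 7th term is 116.
Position 14 falls in track B as its term 7, giving 176.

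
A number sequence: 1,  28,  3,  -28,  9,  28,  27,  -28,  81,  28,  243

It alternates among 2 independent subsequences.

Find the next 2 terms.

Positions 1, 3, 5, … form one subsequence and positions 2, 4, 6, … form another.
Stream A: 1, 3, 9, 27, 81, 243 (successive powers of 3).
Stream B: 28, -28, 28, -28, 28 (the oscillation 28·(−1)^(n+1)).
Position 12 → stream B, term 6 = -28.
Term 13 comes from stream A (its 7th entry): 729.

-28, 729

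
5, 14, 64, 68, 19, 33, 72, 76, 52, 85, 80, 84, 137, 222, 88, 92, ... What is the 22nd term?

Reading positions in blocks of 4 reveals the pattern AABB — 2 tracks woven together.
Subsequence A: 5, 14, 19, 33, 52, 85, 137, 222 — Fibonacci-style (each term is the sum of the two before it).
Subsequence B: 64, 68, 72, 76, 80, 84, 88, 92 — arithmetic, step +4.
The 22nd slot belongs to subsequence A; its 12th term is 1521.

1521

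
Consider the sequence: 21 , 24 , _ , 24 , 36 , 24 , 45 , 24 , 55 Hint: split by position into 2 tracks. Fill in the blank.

Split by position mod 2 into 2 tracks.
Track A: 21, ?, 36, 45, 55. The triangular numbers T_6, T_7, ….
Track B: 24, 24, 24, 24. Constant 24.
Track A's pattern makes the blank 28.

28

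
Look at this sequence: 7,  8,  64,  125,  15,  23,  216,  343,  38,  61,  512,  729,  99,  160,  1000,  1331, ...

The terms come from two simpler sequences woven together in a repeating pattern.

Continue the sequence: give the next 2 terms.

Positions follow the repeating pattern AABB; grouping by letter gives 2 tracks.
Track A is 7, 8, 15, 23, 38, 61, 99, 160, which is Fibonacci-style (each term is the sum of the two before it).
Track B is 64, 125, 216, 343, 512, 729, 1000, 1331, which is perfect cubes starting at 4³.
Position 17 falls in track A as its term 9, giving 259.
Position 18 → track A, term 10 = 419.

259, 419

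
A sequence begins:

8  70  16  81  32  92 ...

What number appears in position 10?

114

Split by position mod 2 into 2 tracks.
Track A: 8, 16, 32 — powers of 2.
Track B: 70, 81, 92 — arithmetic with common difference +11.
Position 10 → track B, term 5 = 114.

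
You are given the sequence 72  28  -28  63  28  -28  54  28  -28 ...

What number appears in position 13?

Positions follow the repeating pattern ABB; grouping by letter gives 2 tracks.
Stream A is 72, 63, 54, which is linear: a_n = 81 − 9·n.
Stream B is 28, -28, 28, -28, 28, -28, which is the oscillation 28·(−1)^(n+1).
Position 13 falls in stream A as its term 5, giving 36.

36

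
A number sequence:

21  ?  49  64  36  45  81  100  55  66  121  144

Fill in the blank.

Reading positions in blocks of 4 reveals the pattern AABB — 2 tracks woven together.
Subsequence A: 21, ?, 36, 45, 55, 66 — triangular numbers starting at T_6.
Subsequence B: 49, 64, 81, 100, 121, 144 — the squares 7², 8², 9², ….
Filling subsequence A at index 2 by its rule yields 28.

28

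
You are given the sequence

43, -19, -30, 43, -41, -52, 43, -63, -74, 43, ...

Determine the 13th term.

43

The slot pattern repeats as ABB (period 3), so there are 2 interleaved tracks.
Subsequence A = 43, 43, 43, 43: the constant sequence 43.
Subsequence B = -19, -30, -41, -52, -63, -74: linear: a_n = -8 − 11·n.
Term 13 comes from subsequence A (its 5th entry): 43.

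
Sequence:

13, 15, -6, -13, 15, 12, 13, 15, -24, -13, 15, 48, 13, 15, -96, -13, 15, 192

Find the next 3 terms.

The terms cycle through 3 interleaved subsequences.
Track A: 13, -13, 13, -13, 13, -13. Oscillating between 13 and -13.
Track B: 15, 15, 15, 15, 15, 15. The constant sequence 15.
Track C: -6, 12, -24, 48, -96, 192. A geometric progression (common ratio -2).
Term 19 comes from track A (its 7th entry): 13.
The 20th slot belongs to track B; its 7th term is 15.
Position 21 → track C, term 7 = -384.

13, 15, -384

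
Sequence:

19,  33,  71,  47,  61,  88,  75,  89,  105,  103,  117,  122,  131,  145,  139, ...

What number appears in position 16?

159

The slot pattern repeats as AAB (period 3), so there are 2 interleaved tracks.
Stream A = 19, 33, 47, 61, 75, 89, 103, 117, 131, 145: linear: a_n = 5 + 14·n.
Stream B = 71, 88, 105, 122, 139: arithmetic with common difference +17.
Position 16 falls in stream A as its term 11, giving 159.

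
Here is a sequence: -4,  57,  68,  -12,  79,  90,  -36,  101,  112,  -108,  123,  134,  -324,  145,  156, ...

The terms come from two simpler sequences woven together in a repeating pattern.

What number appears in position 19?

Reading positions in blocks of 3 reveals the pattern ABB — 2 tracks woven together.
Track A = -4, -12, -36, -108, -324: a geometric progression (common ratio 3).
Track B = 57, 68, 79, 90, 101, 112, 123, 134, 145, 156: adding 11 each time.
The 19th slot belongs to track A; its 7th term is -2916.

-2916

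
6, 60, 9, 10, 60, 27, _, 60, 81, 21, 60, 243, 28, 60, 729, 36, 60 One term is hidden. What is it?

15

Split by position mod 3: positions 1, 4, 7, … form one track, and each other residue class forms its own.
Track A: 6, 10, ?, 21, 28, 36. The triangular numbers T_3, T_4, ….
Track B: 60, 60, 60, 60, 60, 60. Constant 60.
Track C: 9, 27, 81, 243, 729. A geometric progression (common ratio 3).
Track A's pattern makes the blank 15.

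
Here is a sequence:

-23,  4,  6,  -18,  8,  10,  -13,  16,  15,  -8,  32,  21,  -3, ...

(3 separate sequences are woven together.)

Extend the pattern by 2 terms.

Taking every 3rd term gives 3 separate tracks.
Subsequence A: -23, -18, -13, -8, -3. Arithmetic with common difference +5.
Subsequence B: 4, 8, 16, 32. Geometric with ratio 2.
Subsequence C: 6, 10, 15, 21. The triangular numbers T_3, T_4, ….
Position 14 → subsequence B, term 5 = 64.
The 15th slot belongs to subsequence C; its 5th term is 28.

64, 28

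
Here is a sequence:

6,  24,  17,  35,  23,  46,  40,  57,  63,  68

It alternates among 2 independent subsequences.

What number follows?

The terms cycle through 2 interleaved subsequences.
Track A = 6, 17, 23, 40, 63: a Fibonacci-like recurrence a_n = a_{n-1} + a_{n-2}.
Track B = 24, 35, 46, 57, 68: arithmetic with common difference +11.
The 11th slot belongs to track A; its 6th term is 103.

103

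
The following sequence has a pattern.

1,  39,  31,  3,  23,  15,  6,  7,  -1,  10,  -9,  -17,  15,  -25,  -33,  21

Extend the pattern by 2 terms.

Reading positions in blocks of 3 reveals the pattern ABB — 2 tracks woven together.
Stream A = 1, 3, 6, 10, 15, 21: triangular numbers n(n+1)/2 for n = 1, 2, ….
Stream B = 39, 31, 23, 15, 7, -1, -9, -17, -25, -33: arithmetic, step −8.
Position 17 falls in stream B as its term 11, giving -41.
Term 18 comes from stream B (its 12th entry): -49.

-41, -49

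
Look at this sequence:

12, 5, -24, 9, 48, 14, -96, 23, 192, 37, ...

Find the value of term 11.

Split by position mod 2 into 2 tracks.
Stream A = 12, -24, 48, -96, 192: geometric with ratio -2.
Stream B = 5, 9, 14, 23, 37: Fibonacci-style (each term is the sum of the two before it).
The 11th slot belongs to stream A; its 6th term is -384.

-384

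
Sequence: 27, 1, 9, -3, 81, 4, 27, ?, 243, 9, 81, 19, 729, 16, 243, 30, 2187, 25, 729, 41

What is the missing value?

Read the sequence 4 terms at a time; column i is its own pattern.
Subsequence A: 27, 81, 243, 729, 2187 — powers 3^3, 3^4, 3^5, ….
Subsequence B: 1, 4, 9, 16, 25 — consecutive squares n² from n = 1.
Subsequence C: 9, 27, 81, 243, 729 — geometric with ratio 3.
Subsequence D: -3, ?, 19, 30, 41 — arithmetic with common difference +11.
The gap is subsequence D's term 2; the rule gives 8.

8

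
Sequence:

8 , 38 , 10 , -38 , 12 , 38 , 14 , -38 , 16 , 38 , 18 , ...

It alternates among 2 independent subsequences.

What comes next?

-38

The terms cycle through 2 interleaved subsequences.
Stream A: 8, 10, 12, 14, 16, 18 (linear: a_n = 6 + 2·n).
Stream B: 38, -38, 38, -38, 38 (oscillating between 38 and -38).
Position 12 falls in stream B as its term 6, giving -38.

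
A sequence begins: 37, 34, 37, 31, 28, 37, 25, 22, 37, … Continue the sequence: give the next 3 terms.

Reading positions in blocks of 3 reveals the pattern AAB — 2 tracks woven together.
Track A is 37, 34, 31, 28, 25, 22, which is arithmetic, step −3.
Track B is 37, 37, 37, which is always 37.
Position 10 falls in track A as its term 7, giving 19.
The 11th slot belongs to track A; its 8th term is 16.
Term 12 comes from track B (its 4th entry): 37.

19, 16, 37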